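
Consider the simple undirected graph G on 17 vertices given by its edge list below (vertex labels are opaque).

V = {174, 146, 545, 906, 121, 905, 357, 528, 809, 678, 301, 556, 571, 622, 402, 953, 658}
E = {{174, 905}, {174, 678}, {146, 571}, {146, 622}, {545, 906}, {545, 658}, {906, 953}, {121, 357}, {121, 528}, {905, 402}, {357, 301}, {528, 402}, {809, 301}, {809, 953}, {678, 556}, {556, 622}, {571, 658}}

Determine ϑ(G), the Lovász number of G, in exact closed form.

deg(301) = 2; N(301) = {357, 809}.
N(622) = {146, 556}, |N(622)| = 2.
Vertex 545 has 2 neighbors: 906, 658.
Vertex 174 has 2 neighbors: 905, 678.
G on 17 vertices is 2-regular; connected 2-regular on 17 ⇒ C_{17}.
Distinct eigenvalues (to 6 d.p.): [2.0, 1.864944, 1.478018, 0.891477, 0.184537, -0.547326, -1.205269, -1.700434, -1.965946].
ϑ = −N·λ_min/(λ_max−λ_min) = −17·(-2*cos(pi/17))/(2−(-2*cos(pi/17))) = 17*cos(pi/17)/(cos(pi/17) + 1).
ϑ(G) ≈ 8.42701.
Check 8 ≤ 17*cos(pi/17)/(cos(pi/17) + 1) ≤ 9: both strict.

17*cos(pi/17)/(cos(pi/17) + 1)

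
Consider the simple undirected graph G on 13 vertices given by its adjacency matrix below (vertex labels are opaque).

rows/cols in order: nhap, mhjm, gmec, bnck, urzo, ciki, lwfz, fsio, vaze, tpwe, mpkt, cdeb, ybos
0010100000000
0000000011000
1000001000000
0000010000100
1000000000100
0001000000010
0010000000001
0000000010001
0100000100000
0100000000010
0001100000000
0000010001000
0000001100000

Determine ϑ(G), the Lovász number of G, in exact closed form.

deg(cdeb) = 2; N(cdeb) = {ciki, tpwe}.
Vertex fsio has 2 neighbors: vaze, ybos.
deg(ybos) = 2; N(ybos) = {lwfz, fsio}.
deg(ciki) = 2; N(ciki) = {bnck, cdeb}.
G on 13 vertices is 2-regular; this is C_{13}, the 13-cycle.
The 7 distinct eigenvalues: [2.0, 1.7709, 1.1361, 0.2411, -0.7092, -1.497, -1.9419].
Lovász: ϑ = −13(-2*cos(pi/13))/(2+-(-1)*2*cos(pi/13)) = 13*cos(pi/13)/(cos(pi/13) + 1).
Numerically 6.404169.
6 ≤ 13*cos(pi/13)/(cos(pi/13) + 1) ≤ 7: both strict.

13*cos(pi/13)/(cos(pi/13) + 1)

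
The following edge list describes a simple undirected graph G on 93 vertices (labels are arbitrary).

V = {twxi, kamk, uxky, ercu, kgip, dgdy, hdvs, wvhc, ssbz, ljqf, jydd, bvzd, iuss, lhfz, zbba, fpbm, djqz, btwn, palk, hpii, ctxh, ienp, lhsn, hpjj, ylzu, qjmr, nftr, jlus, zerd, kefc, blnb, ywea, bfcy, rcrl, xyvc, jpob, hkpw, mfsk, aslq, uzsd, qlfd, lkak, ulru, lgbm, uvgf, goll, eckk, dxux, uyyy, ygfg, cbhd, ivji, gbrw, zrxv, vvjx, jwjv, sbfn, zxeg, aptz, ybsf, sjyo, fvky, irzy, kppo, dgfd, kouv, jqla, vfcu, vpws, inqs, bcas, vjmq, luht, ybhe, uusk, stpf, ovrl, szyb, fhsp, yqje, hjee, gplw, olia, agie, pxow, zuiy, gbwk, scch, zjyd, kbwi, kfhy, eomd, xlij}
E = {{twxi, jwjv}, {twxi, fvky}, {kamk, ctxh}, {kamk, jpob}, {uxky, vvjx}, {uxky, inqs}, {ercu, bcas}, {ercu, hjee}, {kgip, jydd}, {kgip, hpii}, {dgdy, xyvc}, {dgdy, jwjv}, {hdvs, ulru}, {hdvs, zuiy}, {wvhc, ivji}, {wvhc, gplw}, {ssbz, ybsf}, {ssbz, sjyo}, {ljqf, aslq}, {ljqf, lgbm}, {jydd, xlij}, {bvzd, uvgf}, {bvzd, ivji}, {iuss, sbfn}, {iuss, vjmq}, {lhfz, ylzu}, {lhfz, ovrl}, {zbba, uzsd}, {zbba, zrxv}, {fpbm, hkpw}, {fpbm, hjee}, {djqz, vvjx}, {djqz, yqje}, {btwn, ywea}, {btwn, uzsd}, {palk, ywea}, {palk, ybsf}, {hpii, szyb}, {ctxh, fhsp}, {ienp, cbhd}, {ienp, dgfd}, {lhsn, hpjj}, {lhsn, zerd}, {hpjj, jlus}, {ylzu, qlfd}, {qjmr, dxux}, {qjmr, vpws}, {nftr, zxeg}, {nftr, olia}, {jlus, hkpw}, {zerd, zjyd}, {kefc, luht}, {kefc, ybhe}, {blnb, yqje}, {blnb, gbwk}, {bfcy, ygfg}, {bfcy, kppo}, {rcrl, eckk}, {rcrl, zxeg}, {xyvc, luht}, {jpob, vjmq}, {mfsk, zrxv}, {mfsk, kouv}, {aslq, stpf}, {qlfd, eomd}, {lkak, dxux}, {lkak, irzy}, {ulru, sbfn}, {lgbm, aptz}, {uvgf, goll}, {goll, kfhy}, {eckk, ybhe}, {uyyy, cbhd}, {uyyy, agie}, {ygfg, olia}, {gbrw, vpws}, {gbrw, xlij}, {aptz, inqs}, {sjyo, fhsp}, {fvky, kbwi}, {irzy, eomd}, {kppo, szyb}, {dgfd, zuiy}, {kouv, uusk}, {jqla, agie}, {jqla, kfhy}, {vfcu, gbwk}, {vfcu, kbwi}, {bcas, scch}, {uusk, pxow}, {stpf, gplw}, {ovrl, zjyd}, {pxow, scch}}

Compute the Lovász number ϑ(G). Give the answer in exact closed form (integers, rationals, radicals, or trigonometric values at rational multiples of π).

Vertex sbfn has 2 neighbors: iuss, ulru.
deg(bfcy) = 2; N(bfcy) = {ygfg, kppo}.
deg(zjyd) = 2; N(zjyd) = {zerd, ovrl}.
deg(cbhd) = 2; N(cbhd) = {ienp, uyyy}.
Regular of degree 2 on 93 vertices: the odd cycle C_{93}.
spec(A) ≈ [2.0, 1.99544, 1.98177, 1.95906, 1.92741, 1.88697, 1.83792, 1.78048, 1.71491, 1.64153, 1.56065, 1.47265, 1.37793, 1.27693, 1.1701, 1.05793, 0.94093, 0.81964, 0.69461, 0.56641, 0.43563, 0.30286, 0.1687, 0.03378, -0.1013, -0.23591, -0.36945, -0.50131, -0.63087, -0.75756, -0.88079, -1.0, -1.11465, -1.22421, -1.32819, -1.42611, -1.51752, -1.602, -1.67918, -1.74869, -1.81023, -1.86351, -1.90828, -1.94434, -1.97154, -1.98974, -1.99886] (distinct, 5 d.p.).
Lovász (edge-transitive): ϑ = −93·(-2*cos(pi/93))/((2)−(-2*cos(pi/93))) = 93*cos(pi/93)/(cos(pi/93) + 1).
≈ 46.486731879 (to 9 d.p.).
Sandwich: α(G)=46 ≤ ϑ(G)=93*cos(pi/93)/(cos(pi/93) + 1) ≤ χ(Ḡ)=47 (both strict).

93*cos(pi/93)/(cos(pi/93) + 1)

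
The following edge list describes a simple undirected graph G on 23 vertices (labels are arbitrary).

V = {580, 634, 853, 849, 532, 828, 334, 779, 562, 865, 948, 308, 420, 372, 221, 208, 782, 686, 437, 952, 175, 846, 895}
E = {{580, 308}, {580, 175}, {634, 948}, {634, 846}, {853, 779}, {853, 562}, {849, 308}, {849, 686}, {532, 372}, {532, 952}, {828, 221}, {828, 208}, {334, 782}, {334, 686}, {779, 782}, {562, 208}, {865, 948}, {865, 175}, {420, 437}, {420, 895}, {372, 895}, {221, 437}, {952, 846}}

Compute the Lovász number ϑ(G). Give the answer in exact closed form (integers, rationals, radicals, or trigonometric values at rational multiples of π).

23*cos(pi/23)/(cos(pi/23) + 1)

Vertex 849 has 2 neighbors: 308, 686.
deg(846) = 2; N(846) = {634, 952}.
Vertex 208 has 2 neighbors: 828, 562.
Vertex 334 has 2 neighbors: 782, 686.
2-regular, N=23; connected 2-regular on 23 ⇒ C_{23}.
spec(A) ≈ [2.0, 1.9258, 1.7088, 1.3651, 0.9201, 0.4069, -0.1365, -0.6698, -1.1534, -1.5514, -1.8344, -1.9814] (distinct, 4 d.p.).
ϑ = −N·λ_min/(λ_max−λ_min) = −23·(-2*cos(pi/23))/(2−(-2*cos(pi/23))) = 23*cos(pi/23)/(cos(pi/23) + 1).
≈ 11.4462 (to 4 d.p.).
Lovász sandwich 11 ≤ 23*cos(pi/23)/(cos(pi/23) + 1) ≤ 12: both strict.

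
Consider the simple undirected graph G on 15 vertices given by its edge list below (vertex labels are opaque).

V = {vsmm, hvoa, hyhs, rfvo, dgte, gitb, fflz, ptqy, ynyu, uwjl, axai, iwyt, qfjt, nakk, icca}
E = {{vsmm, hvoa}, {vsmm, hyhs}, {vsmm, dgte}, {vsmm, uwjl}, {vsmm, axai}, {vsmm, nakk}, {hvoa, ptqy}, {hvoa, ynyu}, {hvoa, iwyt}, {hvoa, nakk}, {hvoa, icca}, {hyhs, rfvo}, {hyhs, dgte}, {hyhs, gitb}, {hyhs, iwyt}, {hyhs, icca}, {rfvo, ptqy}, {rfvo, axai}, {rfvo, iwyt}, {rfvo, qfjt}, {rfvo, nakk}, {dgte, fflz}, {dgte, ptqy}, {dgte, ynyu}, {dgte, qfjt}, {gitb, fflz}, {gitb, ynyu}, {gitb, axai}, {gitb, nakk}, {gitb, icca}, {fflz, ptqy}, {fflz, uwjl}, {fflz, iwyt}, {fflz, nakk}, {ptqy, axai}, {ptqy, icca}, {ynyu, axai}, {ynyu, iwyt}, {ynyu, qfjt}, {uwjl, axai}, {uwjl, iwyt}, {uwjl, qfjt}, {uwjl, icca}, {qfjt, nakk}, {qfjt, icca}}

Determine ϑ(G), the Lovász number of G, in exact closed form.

N(gitb) = {hyhs, fflz, ynyu, axai, nakk, icca}, |N(gitb)| = 6.
Vertex icca has 6 neighbors: hvoa, hyhs, gitb, ptqy, uwjl, qfjt.
N(ynyu) = {hvoa, dgte, gitb, axai, iwyt, qfjt}, |N(ynyu)| = 6.
deg(qfjt) = 6; N(qfjt) = {rfvo, dgte, ynyu, uwjl, nakk, icca}.
Every vertex has degree 6 (N=15); this is K(6,2), the Kneser graph.
spec(A) ≈ [6.0, 1.0, -3.0] (distinct, 3 d.p.).
With N=15: ϑ(G) = 15·(-1*(-3))/(6−(-3)) = 5.
Numerically 5.00000000.

5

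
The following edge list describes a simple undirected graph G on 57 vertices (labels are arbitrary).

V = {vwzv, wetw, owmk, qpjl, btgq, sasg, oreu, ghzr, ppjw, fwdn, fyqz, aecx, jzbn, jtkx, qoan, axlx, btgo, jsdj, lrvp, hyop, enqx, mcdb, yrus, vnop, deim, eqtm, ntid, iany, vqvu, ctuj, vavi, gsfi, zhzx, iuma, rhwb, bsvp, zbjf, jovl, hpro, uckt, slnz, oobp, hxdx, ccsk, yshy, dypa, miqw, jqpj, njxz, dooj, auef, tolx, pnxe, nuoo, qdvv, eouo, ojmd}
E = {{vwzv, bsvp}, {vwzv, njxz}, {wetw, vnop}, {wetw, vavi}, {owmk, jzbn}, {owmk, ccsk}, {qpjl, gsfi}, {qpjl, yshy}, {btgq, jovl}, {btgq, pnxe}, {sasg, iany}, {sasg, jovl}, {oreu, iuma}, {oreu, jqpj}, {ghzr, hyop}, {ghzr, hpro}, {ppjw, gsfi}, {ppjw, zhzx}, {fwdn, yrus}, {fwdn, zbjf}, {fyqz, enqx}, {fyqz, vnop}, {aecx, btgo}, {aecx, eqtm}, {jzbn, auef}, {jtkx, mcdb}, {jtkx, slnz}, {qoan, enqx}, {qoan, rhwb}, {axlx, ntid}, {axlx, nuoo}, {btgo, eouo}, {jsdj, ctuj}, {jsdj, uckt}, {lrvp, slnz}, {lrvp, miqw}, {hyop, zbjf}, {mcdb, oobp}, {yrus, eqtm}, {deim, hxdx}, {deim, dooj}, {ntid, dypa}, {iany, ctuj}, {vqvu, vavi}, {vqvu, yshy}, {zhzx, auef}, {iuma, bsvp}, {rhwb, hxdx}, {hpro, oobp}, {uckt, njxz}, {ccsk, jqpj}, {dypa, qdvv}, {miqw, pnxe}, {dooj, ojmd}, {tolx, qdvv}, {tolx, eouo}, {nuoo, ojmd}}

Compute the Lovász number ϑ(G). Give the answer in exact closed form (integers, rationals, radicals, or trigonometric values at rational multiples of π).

57*cos(pi/57)/(cos(pi/57) + 1)

Vertex tolx has 2 neighbors: qdvv, eouo.
deg(hxdx) = 2; N(hxdx) = {deim, rhwb}.
deg(gsfi) = 2; N(gsfi) = {qpjl, ppjw}.
Vertex vqvu has 2 neighbors: vavi, yshy.
G on 57 vertices is 2-regular; a single 57-cycle (edge-transitive).
The 29 distinct eigenvalues: [2.0, 1.9879, 1.9516, 1.8916, 1.8087, 1.7038, 1.5783, 1.4336, 1.2714, 1.0939, 0.9031, 0.7013, 0.491, 0.2747, 0.0551, -0.1652, -0.3834, -0.597, -0.8034, -1.0, -1.1845, -1.3546, -1.5082, -1.6436, -1.7589, -1.853, -1.9245, -1.9727, -1.997].
λ_max=2, λ_min=-2*cos(pi/57); ϑ = −57·λ_min/(λ_max−λ_min) = 57*cos(pi/57)/(cos(pi/57) + 1).
Numerically 28.4783452.
Lovász sandwich 28 ≤ 57*cos(pi/57)/(cos(pi/57) + 1) ≤ 29: both strict.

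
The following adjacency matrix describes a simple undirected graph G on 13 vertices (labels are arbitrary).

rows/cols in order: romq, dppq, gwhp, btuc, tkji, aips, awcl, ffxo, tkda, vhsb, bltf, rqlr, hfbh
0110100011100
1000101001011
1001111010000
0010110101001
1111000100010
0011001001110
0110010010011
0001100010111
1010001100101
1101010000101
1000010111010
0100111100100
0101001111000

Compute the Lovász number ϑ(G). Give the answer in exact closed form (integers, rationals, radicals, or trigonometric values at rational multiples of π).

sqrt(13)

deg(hfbh) = 6; N(hfbh) = {dppq, btuc, awcl, ffxo, tkda, vhsb}.
deg(romq) = 6; N(romq) = {dppq, gwhp, tkji, tkda, vhsb, bltf}.
Vertex bltf has 6 neighbors: romq, aips, ffxo, tkda, vhsb, rqlr.
N(btuc) = {gwhp, tkji, aips, ffxo, vhsb, hfbh}, |N(btuc)| = 6.
Every vertex has degree 6 (N=13); strongly regular (13,6,2,3).
The 3 distinct eigenvalues: [6.0, 1.30278, -2.30278].
ϑ = −N·λ_min/(λ_max−λ_min) = −13·(-sqrt(13)/2 - 1/2)/(6−(-sqrt(13)/2 - 1/2)) = sqrt(13).
= 3.6055513… (decimal).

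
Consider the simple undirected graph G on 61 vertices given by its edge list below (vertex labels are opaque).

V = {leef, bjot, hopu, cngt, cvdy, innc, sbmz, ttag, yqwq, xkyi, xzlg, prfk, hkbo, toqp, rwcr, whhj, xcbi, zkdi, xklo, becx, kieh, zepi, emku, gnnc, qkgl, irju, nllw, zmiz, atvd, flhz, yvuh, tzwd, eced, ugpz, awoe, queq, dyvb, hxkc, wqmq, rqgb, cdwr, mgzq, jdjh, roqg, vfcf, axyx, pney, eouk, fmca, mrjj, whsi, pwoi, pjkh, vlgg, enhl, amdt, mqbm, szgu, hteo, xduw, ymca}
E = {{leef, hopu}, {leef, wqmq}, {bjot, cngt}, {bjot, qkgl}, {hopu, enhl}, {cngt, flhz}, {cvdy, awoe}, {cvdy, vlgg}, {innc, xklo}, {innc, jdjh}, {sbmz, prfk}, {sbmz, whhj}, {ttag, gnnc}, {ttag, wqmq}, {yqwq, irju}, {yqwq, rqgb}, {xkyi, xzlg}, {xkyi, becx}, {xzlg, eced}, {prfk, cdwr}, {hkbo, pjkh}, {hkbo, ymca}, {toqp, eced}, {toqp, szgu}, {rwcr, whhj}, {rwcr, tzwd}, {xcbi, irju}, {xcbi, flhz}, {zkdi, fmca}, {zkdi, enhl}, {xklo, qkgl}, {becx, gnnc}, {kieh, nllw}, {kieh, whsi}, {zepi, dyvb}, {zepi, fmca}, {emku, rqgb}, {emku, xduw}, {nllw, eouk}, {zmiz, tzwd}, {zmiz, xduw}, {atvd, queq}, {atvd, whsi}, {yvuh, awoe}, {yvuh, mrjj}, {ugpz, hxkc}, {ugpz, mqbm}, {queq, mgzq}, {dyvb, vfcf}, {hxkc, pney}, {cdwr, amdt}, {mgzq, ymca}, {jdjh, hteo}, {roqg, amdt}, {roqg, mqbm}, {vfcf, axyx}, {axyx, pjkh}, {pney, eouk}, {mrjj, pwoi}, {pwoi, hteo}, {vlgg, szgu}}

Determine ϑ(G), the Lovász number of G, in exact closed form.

61*cos(pi/61)/(cos(pi/61) + 1)

N(bjot) = {cngt, qkgl}, |N(bjot)| = 2.
N(prfk) = {sbmz, cdwr}, |N(prfk)| = 2.
deg(tzwd) = 2; N(tzwd) = {rwcr, zmiz}.
N(axyx) = {vfcf, pjkh}, |N(axyx)| = 2.
deg(v) = 2 for all v (|V|=61); the odd cycle C_{61}.
Distinct eigenvalues (to 3 d.p.): [2.0, 1.989, 1.958, 1.905, 1.833, 1.741, 1.63, 1.502, 1.359, 1.2, 1.03, 0.848, 0.657, 0.459, 0.257, 0.051, -0.154, -0.359, -0.559, -0.753, -0.94, -1.116, -1.281, -1.432, -1.568, -1.688, -1.789, -1.871, -1.934, -1.976, -1.997].
λ_max=2, λ_min=-2*cos(pi/61); ϑ = −61·λ_min/(λ_max−λ_min) = 61*cos(pi/61)/(cos(pi/61) + 1).
Numerically 30.479766457.
Lovász sandwich 30 ≤ 61*cos(pi/61)/(cos(pi/61) + 1) ≤ 31: both strict.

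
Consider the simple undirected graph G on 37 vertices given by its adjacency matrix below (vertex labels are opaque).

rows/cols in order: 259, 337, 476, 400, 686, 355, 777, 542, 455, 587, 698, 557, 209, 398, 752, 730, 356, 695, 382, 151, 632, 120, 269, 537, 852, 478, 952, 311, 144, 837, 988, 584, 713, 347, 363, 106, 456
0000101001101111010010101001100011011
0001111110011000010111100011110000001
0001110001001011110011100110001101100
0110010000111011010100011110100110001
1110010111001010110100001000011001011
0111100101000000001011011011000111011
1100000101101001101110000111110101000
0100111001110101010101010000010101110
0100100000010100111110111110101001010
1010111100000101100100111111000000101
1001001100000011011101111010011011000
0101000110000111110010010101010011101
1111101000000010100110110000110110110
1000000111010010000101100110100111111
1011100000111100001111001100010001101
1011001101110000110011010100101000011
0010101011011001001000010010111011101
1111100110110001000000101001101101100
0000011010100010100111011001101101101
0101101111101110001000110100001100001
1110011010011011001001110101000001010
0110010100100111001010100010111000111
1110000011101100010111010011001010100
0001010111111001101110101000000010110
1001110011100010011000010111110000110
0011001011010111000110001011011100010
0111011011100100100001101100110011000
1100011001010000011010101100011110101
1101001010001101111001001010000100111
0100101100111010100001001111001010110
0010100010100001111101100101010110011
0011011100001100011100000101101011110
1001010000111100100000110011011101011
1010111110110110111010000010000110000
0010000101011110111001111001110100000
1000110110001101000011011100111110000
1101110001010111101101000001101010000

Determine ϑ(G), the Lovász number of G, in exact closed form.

N(144) = {259, 337, 400, 777, 455, 209, 398, 730, 356, 695, 382, 120, 852, 952, 584, 363, 106, 456}, |N(144)| = 18.
deg(455) = 18; N(455) = {337, 686, 557, 398, 356, 695, 382, 151, 632, 269, 537, 852, 478, 952, 144, 988, 347, 106}.
Vertex 259 has 18 neighbors: 686, 777, 587, 698, 209, 398, 752, 730, 695, 632, 269, 852, 311, 144, 713, 347, 106, 456.
deg(584) = 18; N(584) = {476, 400, 355, 777, 542, 209, 398, 695, 382, 151, 478, 311, 144, 988, 713, 347, 363, 106}.
Regular of degree 18 on 37 vertices: Paley(37): SR with (k,λ,μ)=(18,8,9).
A has 3 distinct eigenvalues ≈ [18.0, 2.541, -3.541].
With N=37: ϑ(G) = 37·(-(-sqrt(37)/2 - 1/2))/(18−(-sqrt(37)/2 - 1/2)) = sqrt(37).
ϑ(G) ≈ 6.0828.

sqrt(37)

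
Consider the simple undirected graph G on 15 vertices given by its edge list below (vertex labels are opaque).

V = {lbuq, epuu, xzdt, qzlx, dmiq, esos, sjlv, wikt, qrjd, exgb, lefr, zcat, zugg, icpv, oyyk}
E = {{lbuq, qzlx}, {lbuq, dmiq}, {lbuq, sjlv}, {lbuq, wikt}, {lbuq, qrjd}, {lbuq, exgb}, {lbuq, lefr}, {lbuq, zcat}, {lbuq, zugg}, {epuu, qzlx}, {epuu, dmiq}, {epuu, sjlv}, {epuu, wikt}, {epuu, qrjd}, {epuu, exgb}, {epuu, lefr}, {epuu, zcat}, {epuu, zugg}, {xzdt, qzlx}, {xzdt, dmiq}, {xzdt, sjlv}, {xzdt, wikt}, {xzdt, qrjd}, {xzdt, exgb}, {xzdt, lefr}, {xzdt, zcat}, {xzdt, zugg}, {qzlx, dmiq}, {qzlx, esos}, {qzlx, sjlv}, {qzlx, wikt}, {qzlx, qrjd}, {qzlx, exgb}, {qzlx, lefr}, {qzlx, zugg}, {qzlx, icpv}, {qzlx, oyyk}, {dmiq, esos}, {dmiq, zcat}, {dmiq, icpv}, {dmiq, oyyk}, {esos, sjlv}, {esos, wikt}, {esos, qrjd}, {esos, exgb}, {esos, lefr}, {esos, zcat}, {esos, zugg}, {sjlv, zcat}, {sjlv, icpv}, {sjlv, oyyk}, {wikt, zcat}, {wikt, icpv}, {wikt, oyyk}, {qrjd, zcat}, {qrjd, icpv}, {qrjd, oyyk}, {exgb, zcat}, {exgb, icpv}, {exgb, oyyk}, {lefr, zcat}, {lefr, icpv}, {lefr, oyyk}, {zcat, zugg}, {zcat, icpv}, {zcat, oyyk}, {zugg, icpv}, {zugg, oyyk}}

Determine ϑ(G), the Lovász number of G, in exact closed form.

Vertex epuu has 9 neighbors: qzlx, dmiq, sjlv, wikt, qrjd, exgb, lefr, zcat, zugg.
Vertex zugg has 8 neighbors: lbuq, epuu, xzdt, qzlx, esos, zcat, icpv, oyyk.
N(sjlv) = {lbuq, epuu, xzdt, qzlx, esos, zcat, icpv, oyyk}, |N(sjlv)| = 8.
deg(icpv) = 9; N(icpv) = {qzlx, dmiq, sjlv, wikt, qrjd, exgb, lefr, zcat, zugg}.
3 parts of sizes [7, 6, 2]; α(G) = 7 = ϑ (perfect).
= 7.0000… (decimal).
Lovász sandwich 7 ≤ 7 ≤ 7: collapsed.

7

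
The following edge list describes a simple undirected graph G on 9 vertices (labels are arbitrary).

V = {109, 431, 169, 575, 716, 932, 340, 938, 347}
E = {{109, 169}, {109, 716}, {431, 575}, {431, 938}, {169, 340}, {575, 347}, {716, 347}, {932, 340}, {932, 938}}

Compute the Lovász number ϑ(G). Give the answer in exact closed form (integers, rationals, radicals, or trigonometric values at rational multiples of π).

9*cos(pi/9)/(cos(pi/9) + 1)

deg(109) = 2; N(109) = {169, 716}.
N(431) = {575, 938}, |N(431)| = 2.
N(716) = {109, 347}, |N(716)| = 2.
N(340) = {169, 932}, |N(340)| = 2.
2-regular, N=9; connected 2-regular on 9 ⇒ C_{9}.
A has 5 distinct eigenvalues ≈ [2.0, 1.532, 0.347, -1.0, -1.879].
With N=9: ϑ(G) = 9·(-(-1)*2*cos(pi/9))/(2−(-2*cos(pi/9))) = 9*cos(pi/9)/(cos(pi/9) + 1).
= 4.360089581… (decimal).
4 ≤ 9*cos(pi/9)/(cos(pi/9) + 1) ≤ 5: both strict.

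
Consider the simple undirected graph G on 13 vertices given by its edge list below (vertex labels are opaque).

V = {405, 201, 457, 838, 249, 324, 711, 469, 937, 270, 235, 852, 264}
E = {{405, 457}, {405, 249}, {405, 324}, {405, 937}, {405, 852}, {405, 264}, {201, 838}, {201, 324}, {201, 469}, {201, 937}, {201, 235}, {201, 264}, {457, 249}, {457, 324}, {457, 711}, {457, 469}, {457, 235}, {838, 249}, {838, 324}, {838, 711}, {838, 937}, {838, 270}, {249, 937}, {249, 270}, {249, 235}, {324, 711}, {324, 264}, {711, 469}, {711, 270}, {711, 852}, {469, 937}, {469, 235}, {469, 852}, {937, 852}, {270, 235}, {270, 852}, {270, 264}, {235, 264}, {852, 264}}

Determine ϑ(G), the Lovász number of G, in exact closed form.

Vertex 264 has 6 neighbors: 405, 201, 324, 270, 235, 852.
Vertex 852 has 6 neighbors: 405, 711, 469, 937, 270, 264.
N(711) = {457, 838, 324, 469, 270, 852}, |N(711)| = 6.
N(457) = {405, 249, 324, 711, 469, 235}, |N(457)| = 6.
Every vertex has degree 6 (N=13); Paley(13): SR with (k,λ,μ)=(6,2,3).
The 3 distinct eigenvalues: [6.0, 1.302776, -2.302776].
−13·(-sqrt(13)/2 - 1/2) / ((6)−(-sqrt(13)/2 - 1/2)) = sqrt(13) = ϑ(G).
≈ 3.6056 (to 4 d.p.).

sqrt(13)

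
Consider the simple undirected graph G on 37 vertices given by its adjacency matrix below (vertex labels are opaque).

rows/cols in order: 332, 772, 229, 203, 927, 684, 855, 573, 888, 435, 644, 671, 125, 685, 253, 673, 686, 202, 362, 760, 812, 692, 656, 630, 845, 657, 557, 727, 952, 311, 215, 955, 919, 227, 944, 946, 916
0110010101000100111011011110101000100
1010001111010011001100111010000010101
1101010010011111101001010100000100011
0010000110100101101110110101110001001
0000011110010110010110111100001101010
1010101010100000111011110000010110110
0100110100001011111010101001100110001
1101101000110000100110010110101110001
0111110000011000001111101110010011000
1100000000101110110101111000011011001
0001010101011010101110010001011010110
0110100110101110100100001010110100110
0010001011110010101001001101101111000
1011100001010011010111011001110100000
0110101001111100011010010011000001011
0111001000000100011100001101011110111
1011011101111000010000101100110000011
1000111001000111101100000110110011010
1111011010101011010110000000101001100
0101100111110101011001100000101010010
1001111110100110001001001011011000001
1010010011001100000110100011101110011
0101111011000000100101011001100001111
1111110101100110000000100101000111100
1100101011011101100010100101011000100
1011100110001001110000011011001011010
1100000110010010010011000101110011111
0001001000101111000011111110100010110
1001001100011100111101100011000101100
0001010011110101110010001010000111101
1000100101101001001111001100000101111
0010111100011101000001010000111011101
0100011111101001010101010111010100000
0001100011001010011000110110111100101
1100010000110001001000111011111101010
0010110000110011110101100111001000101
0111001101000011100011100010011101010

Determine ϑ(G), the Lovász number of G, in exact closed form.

deg(727) = 18; N(727) = {203, 855, 644, 125, 685, 253, 673, 812, 692, 656, 630, 845, 657, 557, 952, 919, 944, 946}.
Vertex 673 has 18 neighbors: 772, 229, 203, 855, 685, 202, 362, 760, 845, 657, 727, 311, 215, 955, 919, 944, 946, 916.
Vertex 630 has 18 neighbors: 332, 772, 229, 203, 927, 684, 573, 435, 644, 685, 253, 656, 657, 727, 955, 919, 227, 944.
deg(760) = 18; N(760) = {772, 203, 927, 573, 888, 435, 644, 671, 685, 673, 202, 362, 692, 656, 952, 215, 919, 946}.
deg(v) = 18 for all v (|V|=37); Paley(37): SR with (k,λ,μ)=(18,8,9).
The 3 distinct eigenvalues: [18.0, 2.541, -3.541].
With N=37: ϑ(G) = 37·(-(-sqrt(37)/2 - 1/2))/(18−(-sqrt(37)/2 - 1/2)) = sqrt(37).
ϑ(G) ≈ 6.082763.

sqrt(37)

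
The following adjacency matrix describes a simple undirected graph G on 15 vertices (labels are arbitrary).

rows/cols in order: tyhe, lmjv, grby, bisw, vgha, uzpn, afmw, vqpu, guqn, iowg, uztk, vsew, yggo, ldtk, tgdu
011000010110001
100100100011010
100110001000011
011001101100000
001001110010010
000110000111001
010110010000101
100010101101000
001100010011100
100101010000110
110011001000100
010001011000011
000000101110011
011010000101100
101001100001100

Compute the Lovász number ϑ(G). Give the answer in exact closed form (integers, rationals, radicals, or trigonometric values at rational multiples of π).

5

Vertex grby has 6 neighbors: tyhe, bisw, vgha, guqn, ldtk, tgdu.
Vertex yggo has 6 neighbors: afmw, guqn, iowg, uztk, ldtk, tgdu.
deg(uztk) = 6; N(uztk) = {tyhe, lmjv, vgha, uzpn, guqn, yggo}.
N(tyhe) = {lmjv, grby, vqpu, iowg, uztk, tgdu}, |N(tyhe)| = 6.
Every vertex has degree 6 (N=15); this is K(6,2), the Kneser graph.
A has 3 distinct eigenvalues ≈ [6.0, 1.0, -3.0].
Lovász (edge-transitive): ϑ = −15·(-3)/((6)−(-3)) = 5.
≈ 5.0000000 (to 7 d.p.).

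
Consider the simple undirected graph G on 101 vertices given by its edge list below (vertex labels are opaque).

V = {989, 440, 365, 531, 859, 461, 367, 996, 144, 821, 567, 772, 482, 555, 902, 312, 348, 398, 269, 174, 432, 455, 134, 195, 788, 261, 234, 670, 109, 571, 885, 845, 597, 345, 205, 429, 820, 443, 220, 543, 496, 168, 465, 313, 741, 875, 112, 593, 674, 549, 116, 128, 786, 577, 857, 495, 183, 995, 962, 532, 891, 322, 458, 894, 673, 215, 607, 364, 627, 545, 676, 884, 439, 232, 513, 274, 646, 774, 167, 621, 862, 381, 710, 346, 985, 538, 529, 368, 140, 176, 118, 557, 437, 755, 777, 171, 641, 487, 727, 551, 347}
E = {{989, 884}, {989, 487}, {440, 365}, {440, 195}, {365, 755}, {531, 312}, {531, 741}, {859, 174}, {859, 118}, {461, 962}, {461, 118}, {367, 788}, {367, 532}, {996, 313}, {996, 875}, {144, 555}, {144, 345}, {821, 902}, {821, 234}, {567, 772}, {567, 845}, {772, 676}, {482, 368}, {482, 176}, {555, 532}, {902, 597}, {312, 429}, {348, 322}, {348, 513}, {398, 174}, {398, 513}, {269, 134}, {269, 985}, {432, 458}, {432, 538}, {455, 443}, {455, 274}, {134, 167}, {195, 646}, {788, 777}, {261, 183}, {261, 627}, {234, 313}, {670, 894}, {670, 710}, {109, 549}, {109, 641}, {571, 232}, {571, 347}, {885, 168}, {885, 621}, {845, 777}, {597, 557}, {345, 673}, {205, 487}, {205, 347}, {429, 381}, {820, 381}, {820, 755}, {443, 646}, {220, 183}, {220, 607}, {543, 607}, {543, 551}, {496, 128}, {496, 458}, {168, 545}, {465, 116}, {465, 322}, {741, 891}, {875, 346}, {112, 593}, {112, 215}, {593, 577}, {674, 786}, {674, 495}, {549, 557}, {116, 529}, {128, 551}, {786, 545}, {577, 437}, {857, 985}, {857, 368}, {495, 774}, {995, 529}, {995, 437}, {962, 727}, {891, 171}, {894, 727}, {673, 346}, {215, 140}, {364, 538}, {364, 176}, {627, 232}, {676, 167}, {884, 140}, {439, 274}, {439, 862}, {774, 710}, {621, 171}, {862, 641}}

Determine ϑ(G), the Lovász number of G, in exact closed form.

deg(116) = 2; N(116) = {465, 529}.
N(482) = {368, 176}, |N(482)| = 2.
deg(777) = 2; N(777) = {788, 845}.
N(875) = {996, 346}, |N(875)| = 2.
deg(v) = 2 for all v (|V|=101); this is C_{101}, the 101-cycle.
spec(A) ≈ [2.0, 1.9961, 1.9845, 1.9653, 1.9384, 1.904, 1.8623, 1.8133, 1.7574, 1.6946, 1.6253, 1.5497, 1.4681, 1.3808, 1.2882, 1.1906, 1.0884, 0.982, 0.8718, 0.7582, 0.6417, 0.5226, 0.4016, 0.279, 0.1554, 0.0311, -0.0933, -0.2173, -0.3405, -0.4624, -0.5824, -0.7003, -0.8154, -0.9273, -1.0357, -1.1401, -1.24, -1.3352, -1.4252, -1.5096, -1.5883, -1.6608, -1.7268, -1.7862, -1.8387, -1.8841, -1.9221, -1.9528, -1.9759, -1.9913, -1.999] (distinct, 4 d.p.).
With N=101: ϑ(G) = 101·(-(-1)*2*cos(pi/101))/(2−(-2*cos(pi/101))) = 101*cos(pi/101)/(cos(pi/101) + 1).
Numerically 50.4877832.
α=50, χ(Ḡ)=51; ϑ=101*cos(pi/101)/(cos(pi/101) + 1) lies between (both strict).

101*cos(pi/101)/(cos(pi/101) + 1)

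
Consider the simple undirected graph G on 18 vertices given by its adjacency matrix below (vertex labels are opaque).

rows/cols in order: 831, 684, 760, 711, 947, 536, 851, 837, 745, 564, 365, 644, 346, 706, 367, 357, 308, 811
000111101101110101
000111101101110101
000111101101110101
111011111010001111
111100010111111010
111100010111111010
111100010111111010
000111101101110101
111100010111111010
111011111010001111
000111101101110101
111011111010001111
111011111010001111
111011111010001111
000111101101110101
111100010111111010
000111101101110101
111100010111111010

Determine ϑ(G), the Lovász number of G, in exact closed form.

7

N(346) = {831, 684, 760, 947, 536, 851, 837, 745, 365, 367, 357, 308, 811}, |N(346)| = 13.
deg(564) = 13; N(564) = {831, 684, 760, 947, 536, 851, 837, 745, 365, 367, 357, 308, 811}.
Vertex 711 has 13 neighbors: 831, 684, 760, 947, 536, 851, 837, 745, 365, 367, 357, 308, 811.
Vertex 760 has 11 neighbors: 711, 947, 536, 851, 745, 564, 644, 346, 706, 357, 811.
G = K_{7,6,5}: α = 7 = χ(Ḡ), so ϑ = 7.
≈ 7.0000 (to 4 d.p.).
Lovász sandwich 7 ≤ 7 ≤ 7: collapsed.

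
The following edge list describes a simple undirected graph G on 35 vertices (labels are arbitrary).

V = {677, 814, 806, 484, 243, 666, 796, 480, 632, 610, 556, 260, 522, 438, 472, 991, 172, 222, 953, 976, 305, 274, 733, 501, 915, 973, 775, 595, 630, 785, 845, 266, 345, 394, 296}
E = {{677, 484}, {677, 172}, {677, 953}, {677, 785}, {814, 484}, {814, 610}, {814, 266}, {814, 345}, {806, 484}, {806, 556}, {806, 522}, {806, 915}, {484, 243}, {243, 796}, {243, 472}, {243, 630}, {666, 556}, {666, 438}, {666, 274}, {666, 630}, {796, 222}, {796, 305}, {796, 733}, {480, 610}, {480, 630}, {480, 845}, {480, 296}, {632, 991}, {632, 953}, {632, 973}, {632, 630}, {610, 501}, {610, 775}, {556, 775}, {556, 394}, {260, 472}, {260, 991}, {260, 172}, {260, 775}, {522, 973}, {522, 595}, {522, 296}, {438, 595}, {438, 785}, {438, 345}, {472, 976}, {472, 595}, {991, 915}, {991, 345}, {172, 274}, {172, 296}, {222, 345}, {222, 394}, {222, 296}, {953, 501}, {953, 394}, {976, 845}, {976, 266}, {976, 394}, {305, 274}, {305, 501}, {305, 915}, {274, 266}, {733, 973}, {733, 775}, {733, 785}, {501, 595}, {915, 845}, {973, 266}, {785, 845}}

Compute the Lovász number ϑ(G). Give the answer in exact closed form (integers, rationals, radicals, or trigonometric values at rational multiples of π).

N(260) = {472, 991, 172, 775}, |N(260)| = 4.
N(845) = {480, 976, 915, 785}, |N(845)| = 4.
Vertex 775 has 4 neighbors: 610, 556, 260, 733.
deg(595) = 4; N(595) = {522, 438, 472, 501}.
deg(v) = 4 for all v (|V|=35); Kneser-type, 3-subsets of [7].
spec(A) ≈ [4.0, 2.0, -1.0, -3.0] (distinct, 4 d.p.).
Lovász (edge-transitive): ϑ = −35·(-3)/((4)−(-3)) = 15.
Numerically 15.0000.

15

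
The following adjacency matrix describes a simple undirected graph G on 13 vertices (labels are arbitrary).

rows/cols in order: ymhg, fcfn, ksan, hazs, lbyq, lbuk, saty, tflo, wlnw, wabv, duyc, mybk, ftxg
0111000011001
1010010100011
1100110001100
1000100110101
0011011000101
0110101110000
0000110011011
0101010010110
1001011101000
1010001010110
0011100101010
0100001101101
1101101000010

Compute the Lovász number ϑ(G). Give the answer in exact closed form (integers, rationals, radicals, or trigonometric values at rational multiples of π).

sqrt(13)

deg(saty) = 6; N(saty) = {lbyq, lbuk, wlnw, wabv, mybk, ftxg}.
deg(tflo) = 6; N(tflo) = {fcfn, hazs, lbuk, wlnw, duyc, mybk}.
deg(mybk) = 6; N(mybk) = {fcfn, saty, tflo, wabv, duyc, ftxg}.
Vertex lbuk has 6 neighbors: fcfn, ksan, lbyq, saty, tflo, wlnw.
Regular of degree 6 on 13 vertices: strongly regular (13,6,2,3).
A has 3 distinct eigenvalues ≈ [6.0, 1.30278, -2.30278].
With N=13: ϑ(G) = 13·(-(-sqrt(13)/2 - 1/2))/(6−(-sqrt(13)/2 - 1/2)) = sqrt(13).
= 3.605551… (decimal).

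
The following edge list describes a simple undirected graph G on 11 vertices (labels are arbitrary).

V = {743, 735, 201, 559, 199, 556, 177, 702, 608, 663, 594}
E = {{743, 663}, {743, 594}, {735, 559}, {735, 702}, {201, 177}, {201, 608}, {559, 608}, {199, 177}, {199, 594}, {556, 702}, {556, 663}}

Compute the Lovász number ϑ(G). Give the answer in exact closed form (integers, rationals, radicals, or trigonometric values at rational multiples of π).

11*cos(pi/11)/(cos(pi/11) + 1)

deg(199) = 2; N(199) = {177, 594}.
deg(743) = 2; N(743) = {663, 594}.
N(177) = {201, 199}, |N(177)| = 2.
Vertex 702 has 2 neighbors: 735, 556.
Every vertex has degree 2 (N=11); connected 2-regular on 11 ⇒ C_{11}.
A has 6 distinct eigenvalues ≈ [2.0, 1.682507, 0.83083, -0.28463, -1.309721, -1.918986].
−11·(-2*cos(pi/11)) / ((2)−(-2*cos(pi/11))) = 11*cos(pi/11)/(cos(pi/11) + 1) = ϑ(G).
Numerically 5.38630291.
Sandwich: α(G)=5 ≤ ϑ(G)=11*cos(pi/11)/(cos(pi/11) + 1) ≤ χ(Ḡ)=6 (both strict).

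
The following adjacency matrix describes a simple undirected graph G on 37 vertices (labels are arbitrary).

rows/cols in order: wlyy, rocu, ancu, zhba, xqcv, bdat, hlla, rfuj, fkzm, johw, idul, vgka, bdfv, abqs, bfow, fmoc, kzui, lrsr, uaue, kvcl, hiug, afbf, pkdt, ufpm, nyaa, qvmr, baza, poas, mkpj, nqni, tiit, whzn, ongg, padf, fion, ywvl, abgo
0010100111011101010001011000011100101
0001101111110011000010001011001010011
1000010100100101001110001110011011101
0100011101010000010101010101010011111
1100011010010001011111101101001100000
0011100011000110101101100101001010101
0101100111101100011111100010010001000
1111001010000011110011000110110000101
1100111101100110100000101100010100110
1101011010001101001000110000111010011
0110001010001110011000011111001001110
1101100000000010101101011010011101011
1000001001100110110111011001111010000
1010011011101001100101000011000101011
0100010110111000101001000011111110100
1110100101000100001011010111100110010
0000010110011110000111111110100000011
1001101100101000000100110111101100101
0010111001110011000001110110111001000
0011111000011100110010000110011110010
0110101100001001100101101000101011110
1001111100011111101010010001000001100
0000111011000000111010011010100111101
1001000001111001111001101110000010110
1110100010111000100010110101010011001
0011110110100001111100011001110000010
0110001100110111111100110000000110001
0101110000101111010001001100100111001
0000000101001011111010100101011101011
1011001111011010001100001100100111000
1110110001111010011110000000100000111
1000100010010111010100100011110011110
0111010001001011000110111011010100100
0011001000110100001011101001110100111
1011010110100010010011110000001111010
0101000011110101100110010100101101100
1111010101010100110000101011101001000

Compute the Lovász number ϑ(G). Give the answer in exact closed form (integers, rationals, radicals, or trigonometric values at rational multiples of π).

sqrt(37)

N(xqcv) = {wlyy, rocu, bdat, hlla, fkzm, vgka, fmoc, lrsr, uaue, kvcl, hiug, afbf, pkdt, nyaa, qvmr, poas, tiit, whzn}, |N(xqcv)| = 18.
Vertex abqs has 18 neighbors: wlyy, ancu, bdat, hlla, fkzm, johw, idul, bdfv, fmoc, kzui, kvcl, afbf, baza, poas, whzn, padf, ywvl, abgo.
N(padf) = {ancu, zhba, hlla, idul, vgka, abqs, uaue, hiug, afbf, pkdt, nyaa, poas, mkpj, nqni, whzn, fion, ywvl, abgo}, |N(padf)| = 18.
deg(baza) = 18; N(baza) = {rocu, ancu, hlla, rfuj, idul, vgka, abqs, bfow, fmoc, kzui, lrsr, uaue, kvcl, pkdt, ufpm, whzn, ongg, abgo}.
deg(v) = 18 for all v (|V|=37); SR(37,18,8,9) — a Paley graph.
spec(A) ≈ [18.0, 2.541381, -3.541381] (distinct, 6 d.p.).
λ_max=18, λ_min=-sqrt(37)/2 - 1/2; ϑ = −37·λ_min/(λ_max−λ_min) = sqrt(37).
= 6.082762530… (decimal).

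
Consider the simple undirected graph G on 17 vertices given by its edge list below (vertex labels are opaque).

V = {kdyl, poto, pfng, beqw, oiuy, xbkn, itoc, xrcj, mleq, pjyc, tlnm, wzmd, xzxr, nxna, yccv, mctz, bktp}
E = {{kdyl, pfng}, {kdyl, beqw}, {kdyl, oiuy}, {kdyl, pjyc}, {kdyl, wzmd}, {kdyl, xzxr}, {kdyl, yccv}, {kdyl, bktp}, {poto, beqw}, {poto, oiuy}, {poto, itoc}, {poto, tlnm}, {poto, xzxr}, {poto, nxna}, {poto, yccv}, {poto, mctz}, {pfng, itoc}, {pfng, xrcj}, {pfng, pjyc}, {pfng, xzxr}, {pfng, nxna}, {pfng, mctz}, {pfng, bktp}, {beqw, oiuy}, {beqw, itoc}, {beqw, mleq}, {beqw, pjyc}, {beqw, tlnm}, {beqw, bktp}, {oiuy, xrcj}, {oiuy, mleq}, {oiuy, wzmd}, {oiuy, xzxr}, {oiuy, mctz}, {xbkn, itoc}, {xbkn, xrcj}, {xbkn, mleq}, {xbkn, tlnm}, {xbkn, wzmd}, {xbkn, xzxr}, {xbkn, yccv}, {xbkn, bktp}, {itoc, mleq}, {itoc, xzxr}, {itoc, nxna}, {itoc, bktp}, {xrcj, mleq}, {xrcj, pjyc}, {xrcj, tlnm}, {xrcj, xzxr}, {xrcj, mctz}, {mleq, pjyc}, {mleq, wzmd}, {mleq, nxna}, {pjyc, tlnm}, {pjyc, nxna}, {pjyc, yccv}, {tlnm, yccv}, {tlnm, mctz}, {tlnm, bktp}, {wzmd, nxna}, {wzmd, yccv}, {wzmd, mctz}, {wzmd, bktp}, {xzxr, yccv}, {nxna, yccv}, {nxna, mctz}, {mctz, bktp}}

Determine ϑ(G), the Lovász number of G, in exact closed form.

sqrt(17)

Vertex oiuy has 8 neighbors: kdyl, poto, beqw, xrcj, mleq, wzmd, xzxr, mctz.
deg(mleq) = 8; N(mleq) = {beqw, oiuy, xbkn, itoc, xrcj, pjyc, wzmd, nxna}.
Vertex xbkn has 8 neighbors: itoc, xrcj, mleq, tlnm, wzmd, xzxr, yccv, bktp.
Vertex pfng has 8 neighbors: kdyl, itoc, xrcj, pjyc, xzxr, nxna, mctz, bktp.
G on 17 vertices is 8-regular; SR(17,8,3,4) — a Paley graph.
A has 3 distinct eigenvalues ≈ [8.0, 1.561553, -2.561553].
With N=17: ϑ(G) = 17·(-(-sqrt(17)/2 - 1/2))/(8−(-sqrt(17)/2 - 1/2)) = sqrt(17).
= 4.123106… (decimal).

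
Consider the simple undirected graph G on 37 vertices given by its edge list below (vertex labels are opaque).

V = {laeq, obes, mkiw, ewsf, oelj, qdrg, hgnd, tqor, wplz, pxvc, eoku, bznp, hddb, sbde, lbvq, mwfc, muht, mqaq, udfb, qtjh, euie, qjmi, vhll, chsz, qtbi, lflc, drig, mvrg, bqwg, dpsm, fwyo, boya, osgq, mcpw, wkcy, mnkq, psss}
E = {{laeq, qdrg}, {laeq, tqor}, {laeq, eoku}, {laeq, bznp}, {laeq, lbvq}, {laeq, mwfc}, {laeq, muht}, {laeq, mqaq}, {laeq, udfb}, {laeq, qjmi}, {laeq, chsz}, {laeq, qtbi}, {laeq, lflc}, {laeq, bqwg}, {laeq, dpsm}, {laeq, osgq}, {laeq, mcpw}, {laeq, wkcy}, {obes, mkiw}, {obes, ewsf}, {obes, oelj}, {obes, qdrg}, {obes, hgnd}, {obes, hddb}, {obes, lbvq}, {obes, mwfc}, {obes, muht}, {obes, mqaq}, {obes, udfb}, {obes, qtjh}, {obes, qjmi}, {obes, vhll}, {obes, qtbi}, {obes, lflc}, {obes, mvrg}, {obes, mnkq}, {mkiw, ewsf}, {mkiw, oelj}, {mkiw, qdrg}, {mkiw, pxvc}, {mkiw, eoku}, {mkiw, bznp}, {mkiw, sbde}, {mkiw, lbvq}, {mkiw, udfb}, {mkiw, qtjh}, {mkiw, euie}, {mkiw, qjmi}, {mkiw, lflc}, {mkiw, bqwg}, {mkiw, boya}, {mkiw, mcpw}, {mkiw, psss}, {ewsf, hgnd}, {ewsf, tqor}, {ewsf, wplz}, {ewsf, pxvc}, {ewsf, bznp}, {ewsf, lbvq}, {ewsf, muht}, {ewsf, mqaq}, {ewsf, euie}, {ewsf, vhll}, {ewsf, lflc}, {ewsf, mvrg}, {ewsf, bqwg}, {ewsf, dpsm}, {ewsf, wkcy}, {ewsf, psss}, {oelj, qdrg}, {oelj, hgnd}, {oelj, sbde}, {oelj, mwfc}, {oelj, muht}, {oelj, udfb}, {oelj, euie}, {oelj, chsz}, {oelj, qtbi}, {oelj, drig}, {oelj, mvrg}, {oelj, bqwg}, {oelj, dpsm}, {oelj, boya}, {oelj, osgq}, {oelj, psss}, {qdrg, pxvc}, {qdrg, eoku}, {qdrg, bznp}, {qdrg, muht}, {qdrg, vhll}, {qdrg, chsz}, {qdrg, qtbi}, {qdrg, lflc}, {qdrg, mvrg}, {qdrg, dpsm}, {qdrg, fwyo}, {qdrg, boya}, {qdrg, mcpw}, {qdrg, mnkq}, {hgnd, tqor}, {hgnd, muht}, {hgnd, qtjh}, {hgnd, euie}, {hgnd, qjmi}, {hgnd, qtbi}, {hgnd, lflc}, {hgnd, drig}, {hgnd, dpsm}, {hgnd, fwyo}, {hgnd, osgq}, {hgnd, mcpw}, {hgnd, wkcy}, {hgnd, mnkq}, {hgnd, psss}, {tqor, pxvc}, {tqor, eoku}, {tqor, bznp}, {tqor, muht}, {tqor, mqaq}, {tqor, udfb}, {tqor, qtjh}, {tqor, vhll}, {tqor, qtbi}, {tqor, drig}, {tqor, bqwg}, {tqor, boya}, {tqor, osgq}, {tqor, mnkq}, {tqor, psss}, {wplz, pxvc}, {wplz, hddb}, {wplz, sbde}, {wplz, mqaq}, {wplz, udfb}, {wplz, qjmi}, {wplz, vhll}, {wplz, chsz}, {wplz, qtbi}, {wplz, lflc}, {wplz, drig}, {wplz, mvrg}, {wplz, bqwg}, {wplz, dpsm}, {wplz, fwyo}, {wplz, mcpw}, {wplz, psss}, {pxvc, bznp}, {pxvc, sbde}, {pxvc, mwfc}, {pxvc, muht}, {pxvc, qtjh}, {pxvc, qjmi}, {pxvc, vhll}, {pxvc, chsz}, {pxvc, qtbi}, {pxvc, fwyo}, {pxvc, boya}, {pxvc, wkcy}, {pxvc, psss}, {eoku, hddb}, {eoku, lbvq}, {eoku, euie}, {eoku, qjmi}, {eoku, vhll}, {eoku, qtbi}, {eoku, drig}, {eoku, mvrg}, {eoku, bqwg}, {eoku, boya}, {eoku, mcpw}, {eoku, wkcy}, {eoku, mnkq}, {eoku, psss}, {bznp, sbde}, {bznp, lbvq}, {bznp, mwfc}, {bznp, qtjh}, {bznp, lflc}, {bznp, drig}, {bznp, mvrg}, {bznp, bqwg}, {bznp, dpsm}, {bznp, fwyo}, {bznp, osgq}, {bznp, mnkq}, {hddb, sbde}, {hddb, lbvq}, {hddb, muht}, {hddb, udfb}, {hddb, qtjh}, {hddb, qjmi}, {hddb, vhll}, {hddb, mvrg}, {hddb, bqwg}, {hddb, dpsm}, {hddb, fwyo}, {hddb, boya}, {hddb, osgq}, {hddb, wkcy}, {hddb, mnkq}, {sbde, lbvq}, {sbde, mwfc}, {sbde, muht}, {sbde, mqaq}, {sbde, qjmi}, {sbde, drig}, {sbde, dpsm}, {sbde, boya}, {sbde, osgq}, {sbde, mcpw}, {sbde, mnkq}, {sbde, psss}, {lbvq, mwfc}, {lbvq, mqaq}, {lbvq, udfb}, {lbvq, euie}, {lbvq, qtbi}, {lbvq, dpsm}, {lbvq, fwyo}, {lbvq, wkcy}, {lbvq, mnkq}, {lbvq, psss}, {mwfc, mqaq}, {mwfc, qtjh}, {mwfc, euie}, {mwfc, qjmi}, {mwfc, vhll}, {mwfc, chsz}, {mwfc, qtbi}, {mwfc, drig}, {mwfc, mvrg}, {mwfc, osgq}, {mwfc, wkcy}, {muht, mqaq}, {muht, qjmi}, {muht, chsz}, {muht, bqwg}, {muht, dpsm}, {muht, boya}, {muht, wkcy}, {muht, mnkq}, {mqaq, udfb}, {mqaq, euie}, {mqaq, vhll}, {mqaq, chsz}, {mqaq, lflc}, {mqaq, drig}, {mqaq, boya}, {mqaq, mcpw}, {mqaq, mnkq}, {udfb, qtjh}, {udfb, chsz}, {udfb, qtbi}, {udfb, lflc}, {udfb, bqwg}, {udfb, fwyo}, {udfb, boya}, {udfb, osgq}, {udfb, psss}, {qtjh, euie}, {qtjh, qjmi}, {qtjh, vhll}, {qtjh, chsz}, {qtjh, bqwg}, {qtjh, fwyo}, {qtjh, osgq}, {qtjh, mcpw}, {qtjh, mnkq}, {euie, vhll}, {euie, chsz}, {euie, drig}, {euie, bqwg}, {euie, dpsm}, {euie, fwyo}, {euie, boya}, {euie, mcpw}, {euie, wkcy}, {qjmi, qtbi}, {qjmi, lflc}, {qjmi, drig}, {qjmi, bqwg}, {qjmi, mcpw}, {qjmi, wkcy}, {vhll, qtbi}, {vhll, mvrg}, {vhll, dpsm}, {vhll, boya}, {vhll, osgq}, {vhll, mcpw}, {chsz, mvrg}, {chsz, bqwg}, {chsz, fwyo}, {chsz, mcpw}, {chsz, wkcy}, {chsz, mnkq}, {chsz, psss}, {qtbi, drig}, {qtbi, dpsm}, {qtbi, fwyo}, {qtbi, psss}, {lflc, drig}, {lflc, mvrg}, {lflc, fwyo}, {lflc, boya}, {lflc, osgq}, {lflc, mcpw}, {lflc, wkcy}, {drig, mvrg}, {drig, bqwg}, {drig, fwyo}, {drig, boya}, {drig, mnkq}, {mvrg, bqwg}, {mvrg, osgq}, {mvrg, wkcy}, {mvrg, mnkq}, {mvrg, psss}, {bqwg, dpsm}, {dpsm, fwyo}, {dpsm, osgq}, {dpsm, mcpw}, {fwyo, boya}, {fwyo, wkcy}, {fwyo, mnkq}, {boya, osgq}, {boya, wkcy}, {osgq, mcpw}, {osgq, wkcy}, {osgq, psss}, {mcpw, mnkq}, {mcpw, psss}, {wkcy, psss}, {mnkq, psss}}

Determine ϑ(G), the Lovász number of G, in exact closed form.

deg(fwyo) = 18; N(fwyo) = {qdrg, hgnd, wplz, pxvc, bznp, hddb, lbvq, udfb, qtjh, euie, chsz, qtbi, lflc, drig, dpsm, boya, wkcy, mnkq}.
deg(psss) = 18; N(psss) = {mkiw, ewsf, oelj, hgnd, tqor, wplz, pxvc, eoku, sbde, lbvq, udfb, chsz, qtbi, mvrg, osgq, mcpw, wkcy, mnkq}.
Vertex qjmi has 18 neighbors: laeq, obes, mkiw, hgnd, wplz, pxvc, eoku, hddb, sbde, mwfc, muht, qtjh, qtbi, lflc, drig, bqwg, mcpw, wkcy.
Vertex vhll has 18 neighbors: obes, ewsf, qdrg, tqor, wplz, pxvc, eoku, hddb, mwfc, mqaq, qtjh, euie, qtbi, mvrg, dpsm, boya, osgq, mcpw.
Every vertex has degree 18 (N=37); strongly regular (37,18,8,9).
The 3 distinct eigenvalues: [18.0, 2.54138, -3.54138].
λ_max=18, λ_min=-sqrt(37)/2 - 1/2; ϑ = −37·λ_min/(λ_max−λ_min) = sqrt(37).
Numerically 6.082763.

sqrt(37)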